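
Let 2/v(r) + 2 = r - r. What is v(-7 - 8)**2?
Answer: 1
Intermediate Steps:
v(r) = -1 (v(r) = 2/(-2 + (r - r)) = 2/(-2 + 0) = 2/(-2) = 2*(-1/2) = -1)
v(-7 - 8)**2 = (-1)**2 = 1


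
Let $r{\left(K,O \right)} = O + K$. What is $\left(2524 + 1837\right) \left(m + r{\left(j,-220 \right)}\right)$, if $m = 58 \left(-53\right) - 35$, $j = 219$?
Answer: $-13562710$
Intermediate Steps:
$r{\left(K,O \right)} = K + O$
$m = -3109$ ($m = -3074 - 35 = -3109$)
$\left(2524 + 1837\right) \left(m + r{\left(j,-220 \right)}\right) = \left(2524 + 1837\right) \left(-3109 + \left(219 - 220\right)\right) = 4361 \left(-3109 - 1\right) = 4361 \left(-3110\right) = -13562710$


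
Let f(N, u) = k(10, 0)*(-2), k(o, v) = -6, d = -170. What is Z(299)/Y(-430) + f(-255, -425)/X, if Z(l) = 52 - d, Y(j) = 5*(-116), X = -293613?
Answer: -10864841/28382590 ≈ -0.38280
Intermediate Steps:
Y(j) = -580
f(N, u) = 12 (f(N, u) = -6*(-2) = 12)
Z(l) = 222 (Z(l) = 52 - 1*(-170) = 52 + 170 = 222)
Z(299)/Y(-430) + f(-255, -425)/X = 222/(-580) + 12/(-293613) = 222*(-1/580) + 12*(-1/293613) = -111/290 - 4/97871 = -10864841/28382590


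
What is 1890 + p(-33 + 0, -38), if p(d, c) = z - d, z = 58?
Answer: 1981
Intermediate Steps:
p(d, c) = 58 - d
1890 + p(-33 + 0, -38) = 1890 + (58 - (-33 + 0)) = 1890 + (58 - 1*(-33)) = 1890 + (58 + 33) = 1890 + 91 = 1981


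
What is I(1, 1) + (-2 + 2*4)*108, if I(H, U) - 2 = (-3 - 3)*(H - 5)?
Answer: 674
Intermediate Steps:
I(H, U) = 32 - 6*H (I(H, U) = 2 + (-3 - 3)*(H - 5) = 2 - 6*(-5 + H) = 2 + (30 - 6*H) = 32 - 6*H)
I(1, 1) + (-2 + 2*4)*108 = (32 - 6*1) + (-2 + 2*4)*108 = (32 - 6) + (-2 + 8)*108 = 26 + 6*108 = 26 + 648 = 674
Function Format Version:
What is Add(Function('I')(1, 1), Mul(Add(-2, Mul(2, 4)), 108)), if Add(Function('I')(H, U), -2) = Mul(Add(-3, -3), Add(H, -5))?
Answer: 674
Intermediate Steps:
Function('I')(H, U) = Add(32, Mul(-6, H)) (Function('I')(H, U) = Add(2, Mul(Add(-3, -3), Add(H, -5))) = Add(2, Mul(-6, Add(-5, H))) = Add(2, Add(30, Mul(-6, H))) = Add(32, Mul(-6, H)))
Add(Function('I')(1, 1), Mul(Add(-2, Mul(2, 4)), 108)) = Add(Add(32, Mul(-6, 1)), Mul(Add(-2, Mul(2, 4)), 108)) = Add(Add(32, -6), Mul(Add(-2, 8), 108)) = Add(26, Mul(6, 108)) = Add(26, 648) = 674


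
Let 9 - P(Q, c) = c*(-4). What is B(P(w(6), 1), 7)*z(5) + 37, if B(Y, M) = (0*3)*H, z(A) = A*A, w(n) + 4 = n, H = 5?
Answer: 37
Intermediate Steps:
w(n) = -4 + n
z(A) = A**2
P(Q, c) = 9 + 4*c (P(Q, c) = 9 - c*(-4) = 9 - (-4)*c = 9 + 4*c)
B(Y, M) = 0 (B(Y, M) = (0*3)*5 = 0*5 = 0)
B(P(w(6), 1), 7)*z(5) + 37 = 0*5**2 + 37 = 0*25 + 37 = 0 + 37 = 37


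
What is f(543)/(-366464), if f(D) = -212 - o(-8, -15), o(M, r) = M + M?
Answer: 7/13088 ≈ 0.00053484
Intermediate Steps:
o(M, r) = 2*M
f(D) = -196 (f(D) = -212 - 2*(-8) = -212 - 1*(-16) = -212 + 16 = -196)
f(543)/(-366464) = -196/(-366464) = -196*(-1/366464) = 7/13088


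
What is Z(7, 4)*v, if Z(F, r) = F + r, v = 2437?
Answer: 26807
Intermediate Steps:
Z(7, 4)*v = (7 + 4)*2437 = 11*2437 = 26807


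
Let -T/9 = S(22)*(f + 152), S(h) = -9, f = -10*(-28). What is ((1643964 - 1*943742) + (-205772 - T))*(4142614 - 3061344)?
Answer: 496798151660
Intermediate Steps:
f = 280
T = 34992 (T = -(-81)*(280 + 152) = -(-81)*432 = -9*(-3888) = 34992)
((1643964 - 1*943742) + (-205772 - T))*(4142614 - 3061344) = ((1643964 - 1*943742) + (-205772 - 1*34992))*(4142614 - 3061344) = ((1643964 - 943742) + (-205772 - 34992))*1081270 = (700222 - 240764)*1081270 = 459458*1081270 = 496798151660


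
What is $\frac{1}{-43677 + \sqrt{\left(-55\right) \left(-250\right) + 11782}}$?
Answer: $- \frac{43677}{1907654797} - \frac{2 \sqrt{6383}}{1907654797} \approx -2.2979 \cdot 10^{-5}$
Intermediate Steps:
$\frac{1}{-43677 + \sqrt{\left(-55\right) \left(-250\right) + 11782}} = \frac{1}{-43677 + \sqrt{13750 + 11782}} = \frac{1}{-43677 + \sqrt{25532}} = \frac{1}{-43677 + 2 \sqrt{6383}}$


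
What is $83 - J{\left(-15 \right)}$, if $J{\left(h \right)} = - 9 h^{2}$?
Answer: $2108$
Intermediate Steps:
$83 - J{\left(-15 \right)} = 83 - - 9 \left(-15\right)^{2} = 83 - \left(-9\right) 225 = 83 - -2025 = 83 + 2025 = 2108$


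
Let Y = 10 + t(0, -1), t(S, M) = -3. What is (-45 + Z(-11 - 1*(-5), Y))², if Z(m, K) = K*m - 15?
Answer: 10404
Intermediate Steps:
Y = 7 (Y = 10 - 3 = 7)
Z(m, K) = -15 + K*m
(-45 + Z(-11 - 1*(-5), Y))² = (-45 + (-15 + 7*(-11 - 1*(-5))))² = (-45 + (-15 + 7*(-11 + 5)))² = (-45 + (-15 + 7*(-6)))² = (-45 + (-15 - 42))² = (-45 - 57)² = (-102)² = 10404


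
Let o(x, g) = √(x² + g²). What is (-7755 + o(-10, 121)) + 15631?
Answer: 7876 + √14741 ≈ 7997.4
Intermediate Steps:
o(x, g) = √(g² + x²)
(-7755 + o(-10, 121)) + 15631 = (-7755 + √(121² + (-10)²)) + 15631 = (-7755 + √(14641 + 100)) + 15631 = (-7755 + √14741) + 15631 = 7876 + √14741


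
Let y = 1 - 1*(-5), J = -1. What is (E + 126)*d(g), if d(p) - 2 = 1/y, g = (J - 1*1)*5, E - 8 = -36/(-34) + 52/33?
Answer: 498238/1683 ≈ 296.04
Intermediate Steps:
E = 5966/561 (E = 8 + (-36/(-34) + 52/33) = 8 + (-36*(-1/34) + 52*(1/33)) = 8 + (18/17 + 52/33) = 8 + 1478/561 = 5966/561 ≈ 10.635)
g = -10 (g = (-1 - 1*1)*5 = (-1 - 1)*5 = -2*5 = -10)
y = 6 (y = 1 + 5 = 6)
d(p) = 13/6 (d(p) = 2 + 1/6 = 13/6)
(E + 126)*d(g) = (5966/561 + 126)*(13/6) = (76652/561)*(13/6) = 498238/1683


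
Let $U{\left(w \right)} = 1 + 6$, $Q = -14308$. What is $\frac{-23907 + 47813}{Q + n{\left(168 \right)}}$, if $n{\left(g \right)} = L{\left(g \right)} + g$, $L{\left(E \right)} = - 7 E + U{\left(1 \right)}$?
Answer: $- \frac{23906}{15309} \approx -1.5616$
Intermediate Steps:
$U{\left(w \right)} = 7$
$L{\left(E \right)} = 7 - 7 E$ ($L{\left(E \right)} = - 7 E + 7 = 7 - 7 E$)
$n{\left(g \right)} = 7 - 6 g$ ($n{\left(g \right)} = \left(7 - 7 g\right) + g = 7 - 6 g$)
$\frac{-23907 + 47813}{Q + n{\left(168 \right)}} = \frac{-23907 + 47813}{-14308 + \left(7 - 1008\right)} = \frac{23906}{-14308 + \left(7 - 1008\right)} = \frac{23906}{-14308 - 1001} = \frac{23906}{-15309} = 23906 \left(- \frac{1}{15309}\right) = - \frac{23906}{15309}$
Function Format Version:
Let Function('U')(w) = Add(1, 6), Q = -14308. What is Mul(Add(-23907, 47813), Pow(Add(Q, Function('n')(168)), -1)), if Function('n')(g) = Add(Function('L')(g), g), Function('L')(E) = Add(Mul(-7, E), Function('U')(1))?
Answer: Rational(-23906, 15309) ≈ -1.5616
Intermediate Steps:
Function('U')(w) = 7
Function('L')(E) = Add(7, Mul(-7, E)) (Function('L')(E) = Add(Mul(-7, E), 7) = Add(7, Mul(-7, E)))
Function('n')(g) = Add(7, Mul(-6, g)) (Function('n')(g) = Add(Add(7, Mul(-7, g)), g) = Add(7, Mul(-6, g)))
Mul(Add(-23907, 47813), Pow(Add(Q, Function('n')(168)), -1)) = Mul(Add(-23907, 47813), Pow(Add(-14308, Add(7, Mul(-6, 168))), -1)) = Mul(23906, Pow(Add(-14308, Add(7, -1008)), -1)) = Mul(23906, Pow(Add(-14308, -1001), -1)) = Mul(23906, Pow(-15309, -1)) = Mul(23906, Rational(-1, 15309)) = Rational(-23906, 15309)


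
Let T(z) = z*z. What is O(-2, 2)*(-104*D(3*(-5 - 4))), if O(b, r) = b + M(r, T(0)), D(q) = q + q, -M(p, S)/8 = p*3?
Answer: -280800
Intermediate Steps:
T(z) = z²
M(p, S) = -24*p (M(p, S) = -8*p*3 = -24*p)
D(q) = 2*q
O(b, r) = b - 24*r
O(-2, 2)*(-104*D(3*(-5 - 4))) = (-2 - 24*2)*(-208*3*(-5 - 4)) = (-2 - 48)*(-208*3*(-9)) = -(-5200)*2*(-27) = -(-5200)*(-54) = -50*5616 = -280800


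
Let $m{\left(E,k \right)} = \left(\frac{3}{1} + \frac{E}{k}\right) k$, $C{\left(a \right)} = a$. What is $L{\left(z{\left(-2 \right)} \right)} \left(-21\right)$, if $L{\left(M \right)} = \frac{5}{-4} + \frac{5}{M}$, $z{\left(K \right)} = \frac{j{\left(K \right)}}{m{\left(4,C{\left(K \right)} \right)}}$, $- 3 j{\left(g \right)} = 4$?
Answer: $- \frac{525}{4} \approx -131.25$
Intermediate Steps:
$j{\left(g \right)} = - \frac{4}{3}$ ($j{\left(g \right)} = \left(- \frac{1}{3}\right) 4 = - \frac{4}{3}$)
$m{\left(E,k \right)} = k \left(3 + \frac{E}{k}\right)$ ($m{\left(E,k \right)} = \left(3 \cdot 1 + \frac{E}{k}\right) k = \left(3 + \frac{E}{k}\right) k = k \left(3 + \frac{E}{k}\right)$)
$z{\left(K \right)} = - \frac{4}{3 \left(4 + 3 K\right)}$
$L{\left(M \right)} = - \frac{5}{4} + \frac{5}{M}$ ($L{\left(M \right)} = 5 \left(- \frac{1}{4}\right) + \frac{5}{M} = - \frac{5}{4} + \frac{5}{M}$)
$L{\left(z{\left(-2 \right)} \right)} \left(-21\right) = \left(- \frac{5}{4} + \frac{5}{\left(-4\right) \frac{1}{12 + 9 \left(-2\right)}}\right) \left(-21\right) = \left(- \frac{5}{4} + \frac{5}{\left(-4\right) \frac{1}{12 - 18}}\right) \left(-21\right) = \left(- \frac{5}{4} + \frac{5}{\left(-4\right) \frac{1}{-6}}\right) \left(-21\right) = \left(- \frac{5}{4} + \frac{5}{\left(-4\right) \left(- \frac{1}{6}\right)}\right) \left(-21\right) = \left(- \frac{5}{4} + \frac{5}{\frac{2}{3}}\right) \left(-21\right) = \left(- \frac{5}{4} + 5 \cdot \frac{3}{2}\right) \left(-21\right) = \left(- \frac{5}{4} + \frac{15}{2}\right) \left(-21\right) = \frac{25}{4} \left(-21\right) = - \frac{525}{4}$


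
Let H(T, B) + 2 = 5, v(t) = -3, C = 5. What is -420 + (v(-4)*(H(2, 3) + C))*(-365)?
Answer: 8340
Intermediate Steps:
H(T, B) = 3 (H(T, B) = -2 + 5 = 3)
-420 + (v(-4)*(H(2, 3) + C))*(-365) = -420 - 3*(3 + 5)*(-365) = -420 - 3*8*(-365) = -420 - 24*(-365) = -420 + 8760 = 8340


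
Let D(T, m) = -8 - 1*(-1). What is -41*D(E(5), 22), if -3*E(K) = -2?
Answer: 287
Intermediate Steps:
E(K) = ⅔ (E(K) = -⅓*(-2) = ⅔)
D(T, m) = -7 (D(T, m) = -8 + 1 = -7)
-41*D(E(5), 22) = -41*(-7) = 287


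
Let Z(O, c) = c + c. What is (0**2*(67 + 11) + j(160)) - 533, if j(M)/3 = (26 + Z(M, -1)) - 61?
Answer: -644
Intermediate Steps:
Z(O, c) = 2*c
j(M) = -111 (j(M) = 3*((26 + 2*(-1)) - 61) = 3*((26 - 2) - 61) = 3*(24 - 61) = 3*(-37) = -111)
(0**2*(67 + 11) + j(160)) - 533 = (0**2*(67 + 11) - 111) - 533 = (0*78 - 111) - 533 = (0 - 111) - 533 = -111 - 533 = -644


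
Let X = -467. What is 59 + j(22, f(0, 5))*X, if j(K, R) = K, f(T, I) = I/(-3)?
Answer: -10215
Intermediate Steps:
f(T, I) = -I/3 (f(T, I) = I*(-1/3) = -I/3)
59 + j(22, f(0, 5))*X = 59 + 22*(-467) = 59 - 10274 = -10215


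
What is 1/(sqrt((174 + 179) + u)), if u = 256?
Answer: sqrt(609)/609 ≈ 0.040522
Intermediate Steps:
1/(sqrt((174 + 179) + u)) = 1/(sqrt((174 + 179) + 256)) = 1/(sqrt(353 + 256)) = 1/(sqrt(609)) = sqrt(609)/609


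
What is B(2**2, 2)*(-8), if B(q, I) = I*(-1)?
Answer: 16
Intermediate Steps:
B(q, I) = -I
B(2**2, 2)*(-8) = -1*2*(-8) = -2*(-8) = 16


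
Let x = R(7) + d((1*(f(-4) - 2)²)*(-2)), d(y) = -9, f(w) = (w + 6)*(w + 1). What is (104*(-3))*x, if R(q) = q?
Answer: 624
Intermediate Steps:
f(w) = (1 + w)*(6 + w) (f(w) = (6 + w)*(1 + w) = (1 + w)*(6 + w))
x = -2 (x = 7 - 9 = -2)
(104*(-3))*x = (104*(-3))*(-2) = -312*(-2) = 624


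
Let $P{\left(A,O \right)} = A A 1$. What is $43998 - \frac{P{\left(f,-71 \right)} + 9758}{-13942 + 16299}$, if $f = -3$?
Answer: $\frac{103693519}{2357} \approx 43994.0$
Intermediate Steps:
$P{\left(A,O \right)} = A^{2}$ ($P{\left(A,O \right)} = A^{2} \cdot 1 = A^{2}$)
$43998 - \frac{P{\left(f,-71 \right)} + 9758}{-13942 + 16299} = 43998 - \frac{\left(-3\right)^{2} + 9758}{-13942 + 16299} = 43998 - \frac{9 + 9758}{2357} = 43998 - 9767 \cdot \frac{1}{2357} = 43998 - \frac{9767}{2357} = \frac{103693519}{2357}$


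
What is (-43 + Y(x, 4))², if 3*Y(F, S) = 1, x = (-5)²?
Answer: 16384/9 ≈ 1820.4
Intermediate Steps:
x = 25
Y(F, S) = ⅓ (Y(F, S) = (⅓)*1 = ⅓)
(-43 + Y(x, 4))² = (-43 + ⅓)² = (-128/3)² = 16384/9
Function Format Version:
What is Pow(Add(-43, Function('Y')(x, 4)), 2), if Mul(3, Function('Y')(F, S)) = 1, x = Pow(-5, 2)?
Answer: Rational(16384, 9) ≈ 1820.4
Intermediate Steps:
x = 25
Function('Y')(F, S) = Rational(1, 3) (Function('Y')(F, S) = Mul(Rational(1, 3), 1) = Rational(1, 3))
Pow(Add(-43, Function('Y')(x, 4)), 2) = Pow(Add(-43, Rational(1, 3)), 2) = Pow(Rational(-128, 3), 2) = Rational(16384, 9)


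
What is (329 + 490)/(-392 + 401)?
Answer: 91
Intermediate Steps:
(329 + 490)/(-392 + 401) = 819/9 = 819*(1/9) = 91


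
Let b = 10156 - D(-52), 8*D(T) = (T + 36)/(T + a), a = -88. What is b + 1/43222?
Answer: 7681835272/756385 ≈ 10156.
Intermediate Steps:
D(T) = (36 + T)/(8*(-88 + T)) (D(T) = ((T + 36)/(T - 88))/8 = ((36 + T)/(-88 + T))/8 = (36 + T)/(8*(-88 + T)))
b = 710919/70 (b = 10156 - (36 - 52)/(8*(-88 - 52)) = 10156 - (-16)/(8*(-140)) = 10156 - (-1)*(-16)/(8*140) = 10156 - 1*1/70 = 10156 - 1/70 = 710919/70 ≈ 10156.)
b + 1/43222 = 710919/70 + 1/43222 = 7681835272/756385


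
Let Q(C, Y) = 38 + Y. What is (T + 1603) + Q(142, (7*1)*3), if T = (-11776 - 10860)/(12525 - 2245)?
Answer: 4265681/2570 ≈ 1659.8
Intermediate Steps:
T = -5659/2570 (T = -22636/10280 = -22636*1/10280 = -5659/2570 ≈ -2.2019)
(T + 1603) + Q(142, (7*1)*3) = (-5659/2570 + 1603) + (38 + (7*1)*3) = 4114051/2570 + (38 + 7*3) = 4114051/2570 + (38 + 21) = 4114051/2570 + 59 = 4265681/2570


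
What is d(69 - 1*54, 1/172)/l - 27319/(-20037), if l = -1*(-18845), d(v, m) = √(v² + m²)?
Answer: 27319/20037 + √6656401/3241340 ≈ 1.3642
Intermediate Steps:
d(v, m) = √(m² + v²)
l = 18845
d(69 - 1*54, 1/172)/l - 27319/(-20037) = √((1/172)² + (69 - 1*54)²)/18845 - 27319/(-20037) = √((1/172)² + (69 - 54)²)*(1/18845) - 27319*(-1/20037) = √(1/29584 + 15²)*(1/18845) + 27319/20037 = √(1/29584 + 225)*(1/18845) + 27319/20037 = √(6656401/29584)*(1/18845) + 27319/20037 = (√6656401/172)*(1/18845) + 27319/20037 = √6656401/3241340 + 27319/20037 = 27319/20037 + √6656401/3241340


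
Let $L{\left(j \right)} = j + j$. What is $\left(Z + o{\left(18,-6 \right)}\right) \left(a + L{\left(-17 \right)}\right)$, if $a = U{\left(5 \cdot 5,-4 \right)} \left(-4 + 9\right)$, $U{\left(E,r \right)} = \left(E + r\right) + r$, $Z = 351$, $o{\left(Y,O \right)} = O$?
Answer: $17595$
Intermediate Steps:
$U{\left(E,r \right)} = E + 2 r$
$a = 85$ ($a = \left(5 \cdot 5 + 2 \left(-4\right)\right) \left(-4 + 9\right) = \left(25 - 8\right) 5 = 17 \cdot 5 = 85$)
$L{\left(j \right)} = 2 j$
$\left(Z + o{\left(18,-6 \right)}\right) \left(a + L{\left(-17 \right)}\right) = \left(351 - 6\right) \left(85 + 2 \left(-17\right)\right) = 345 \left(85 - 34\right) = 345 \cdot 51 = 17595$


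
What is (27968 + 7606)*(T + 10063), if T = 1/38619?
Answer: 658327358612/1839 ≈ 3.5798e+8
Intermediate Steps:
T = 1/38619 ≈ 2.5894e-5
(27968 + 7606)*(T + 10063) = (27968 + 7606)*(1/38619 + 10063) = 35574*(388622998/38619) = 658327358612/1839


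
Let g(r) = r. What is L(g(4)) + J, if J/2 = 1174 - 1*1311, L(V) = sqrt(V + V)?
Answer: -274 + 2*sqrt(2) ≈ -271.17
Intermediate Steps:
L(V) = sqrt(2)*sqrt(V) (L(V) = sqrt(2*V) = sqrt(2)*sqrt(V))
J = -274 (J = 2*(1174 - 1*1311) = 2*(1174 - 1311) = 2*(-137) = -274)
L(g(4)) + J = sqrt(2)*sqrt(4) - 274 = sqrt(2)*2 - 274 = 2*sqrt(2) - 274 = -274 + 2*sqrt(2)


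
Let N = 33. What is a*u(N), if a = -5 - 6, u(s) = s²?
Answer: -11979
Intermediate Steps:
a = -11
a*u(N) = -11*33² = -11*1089 = -11979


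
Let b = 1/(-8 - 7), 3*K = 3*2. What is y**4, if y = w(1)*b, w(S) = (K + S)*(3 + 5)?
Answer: 4096/625 ≈ 6.5536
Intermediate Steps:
K = 2 (K = (3*2)/3 = (1/3)*6 = 2)
b = -1/15 (b = 1/(-15) = -1/15 ≈ -0.066667)
w(S) = 16 + 8*S (w(S) = (2 + S)*(3 + 5) = (2 + S)*8 = 16 + 8*S)
y = -8/5 (y = (16 + 8*1)*(-1/15) = (16 + 8)*(-1/15) = 24*(-1/15) = -8/5 ≈ -1.6000)
y**4 = (-8/5)**4 = 4096/625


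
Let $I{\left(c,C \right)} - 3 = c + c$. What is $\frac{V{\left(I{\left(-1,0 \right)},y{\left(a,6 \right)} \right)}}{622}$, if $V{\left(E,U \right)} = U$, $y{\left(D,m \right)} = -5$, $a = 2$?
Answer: $- \frac{5}{622} \approx -0.0080386$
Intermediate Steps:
$I{\left(c,C \right)} = 3 + 2 c$ ($I{\left(c,C \right)} = 3 + \left(c + c\right) = 3 + 2 c$)
$\frac{V{\left(I{\left(-1,0 \right)},y{\left(a,6 \right)} \right)}}{622} = - \frac{5}{622}$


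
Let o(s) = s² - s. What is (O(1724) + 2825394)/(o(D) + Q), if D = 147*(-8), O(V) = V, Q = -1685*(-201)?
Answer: 2827118/1722837 ≈ 1.6410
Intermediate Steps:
Q = 338685
D = -1176
(O(1724) + 2825394)/(o(D) + Q) = (1724 + 2825394)/(-1176*(-1 - 1176) + 338685) = 2827118/(-1176*(-1177) + 338685) = 2827118/(1384152 + 338685) = 2827118/1722837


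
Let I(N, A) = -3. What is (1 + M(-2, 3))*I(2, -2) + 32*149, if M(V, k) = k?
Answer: 4756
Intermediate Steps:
(1 + M(-2, 3))*I(2, -2) + 32*149 = (1 + 3)*(-3) + 32*149 = 4*(-3) + 4768 = -12 + 4768 = 4756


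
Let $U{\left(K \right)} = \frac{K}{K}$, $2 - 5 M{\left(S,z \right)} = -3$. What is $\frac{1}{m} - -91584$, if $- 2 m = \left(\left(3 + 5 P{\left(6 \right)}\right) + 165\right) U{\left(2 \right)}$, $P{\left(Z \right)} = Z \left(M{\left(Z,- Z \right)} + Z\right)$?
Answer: $\frac{17309375}{189} \approx 91584.0$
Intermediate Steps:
$M{\left(S,z \right)} = 1$ ($M{\left(S,z \right)} = \frac{2}{5} - - \frac{3}{5} = \frac{2}{5} + \frac{3}{5} = 1$)
$U{\left(K \right)} = 1$
$P{\left(Z \right)} = Z \left(1 + Z\right)$
$m = -189$ ($m = - \frac{\left(\left(3 + 5 \cdot 6 \left(1 + 6\right)\right) + 165\right) 1}{2} = - \frac{\left(\left(3 + 5 \cdot 6 \cdot 7\right) + 165\right) 1}{2} = - \frac{\left(\left(3 + 5 \cdot 42\right) + 165\right) 1}{2} = - \frac{\left(\left(3 + 210\right) + 165\right) 1}{2} = - \frac{\left(213 + 165\right) 1}{2} = - \frac{378 \cdot 1}{2} = \left(- \frac{1}{2}\right) 378 = -189$)
$\frac{1}{m} - -91584 = \frac{1}{-189} - -91584 = - \frac{1}{189} + 91584 = \frac{17309375}{189}$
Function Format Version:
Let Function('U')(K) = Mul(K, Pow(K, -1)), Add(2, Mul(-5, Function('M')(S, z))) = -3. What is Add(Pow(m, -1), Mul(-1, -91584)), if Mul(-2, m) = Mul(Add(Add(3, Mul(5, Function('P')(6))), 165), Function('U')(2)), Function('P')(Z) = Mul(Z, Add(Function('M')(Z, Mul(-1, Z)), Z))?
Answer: Rational(17309375, 189) ≈ 91584.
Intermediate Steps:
Function('M')(S, z) = 1 (Function('M')(S, z) = Add(Rational(2, 5), Mul(Rational(-1, 5), -3)) = Add(Rational(2, 5), Rational(3, 5)) = 1)
Function('U')(K) = 1
Function('P')(Z) = Mul(Z, Add(1, Z))
m = -189 (m = Mul(Rational(-1, 2), Mul(Add(Add(3, Mul(5, Mul(6, Add(1, 6)))), 165), 1)) = Mul(Rational(-1, 2), Mul(Add(Add(3, Mul(5, Mul(6, 7))), 165), 1)) = Mul(Rational(-1, 2), Mul(Add(Add(3, Mul(5, 42)), 165), 1)) = Mul(Rational(-1, 2), Mul(Add(Add(3, 210), 165), 1)) = Mul(Rational(-1, 2), Mul(Add(213, 165), 1)) = Mul(Rational(-1, 2), Mul(378, 1)) = Mul(Rational(-1, 2), 378) = -189)
Add(Pow(m, -1), Mul(-1, -91584)) = Add(Pow(-189, -1), Mul(-1, -91584)) = Add(Rational(-1, 189), 91584) = Rational(17309375, 189)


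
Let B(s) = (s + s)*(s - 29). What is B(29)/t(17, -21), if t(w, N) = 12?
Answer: 0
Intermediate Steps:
B(s) = 2*s*(-29 + s) (B(s) = (2*s)*(-29 + s) = 2*s*(-29 + s))
B(29)/t(17, -21) = (2*29*(-29 + 29))/12 = (2*29*0)*(1/12) = 0*(1/12) = 0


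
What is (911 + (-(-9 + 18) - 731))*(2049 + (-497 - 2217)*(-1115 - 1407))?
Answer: 1170795447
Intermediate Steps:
(911 + (-(-9 + 18) - 731))*(2049 + (-497 - 2217)*(-1115 - 1407)) = (911 + (-1*9 - 731))*(2049 - 2714*(-2522)) = (911 + (-9 - 731))*(2049 + 6844708) = (911 - 740)*6846757 = 171*6846757 = 1170795447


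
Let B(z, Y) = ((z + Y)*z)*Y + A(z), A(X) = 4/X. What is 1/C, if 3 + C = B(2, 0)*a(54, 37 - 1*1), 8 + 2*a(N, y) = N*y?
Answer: 1/1933 ≈ 0.00051733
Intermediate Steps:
B(z, Y) = 4/z + Y*z*(Y + z) (B(z, Y) = ((z + Y)*z)*Y + 4/z = ((Y + z)*z)*Y + 4/z = (z*(Y + z))*Y + 4/z = Y*z*(Y + z) + 4/z = 4/z + Y*z*(Y + z))
a(N, y) = -4 + N*y/2 (a(N, y) = -4 + (N*y)/2 = -4 + N*y/2)
C = 1933 (C = -3 + ((4 + 0*2**2*(0 + 2))/2)*(-4 + (1/2)*54*(37 - 1*1)) = -3 + ((4 + 0*4*2)/2)*(-4 + (1/2)*54*(37 - 1)) = -3 + ((4 + 0)/2)*(-4 + (1/2)*54*36) = -3 + ((1/2)*4)*(-4 + 972) = -3 + 2*968 = -3 + 1936 = 1933)
1/C = 1/1933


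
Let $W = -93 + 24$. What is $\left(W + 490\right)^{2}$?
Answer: $177241$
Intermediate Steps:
$W = -69$
$\left(W + 490\right)^{2} = \left(-69 + 490\right)^{2} = 421^{2} = 177241$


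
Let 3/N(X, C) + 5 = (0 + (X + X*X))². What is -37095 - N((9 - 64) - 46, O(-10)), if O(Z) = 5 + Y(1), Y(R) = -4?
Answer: -3784060764528/102009995 ≈ -37095.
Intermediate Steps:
O(Z) = 1 (O(Z) = 5 - 4 = 1)
N(X, C) = 3/(-5 + (X + X²)²) (N(X, C) = 3/(-5 + (0 + (X + X*X))²) = 3/(-5 + (0 + (X + X²))²) = 3/(-5 + (X + X²)²))
-37095 - N((9 - 64) - 46, O(-10)) = -37095 - 3/(-5 + ((9 - 64) - 46)²*(1 + ((9 - 64) - 46))²) = -37095 - 3/(-5 + (-55 - 46)²*(1 + (-55 - 46))²) = -37095 - 3/(-5 + (-101)²*(1 - 101)²) = -37095 - 3/(-5 + 10201*(-100)²) = -37095 - 3/(-5 + 10201*10000) = -37095 - 3/(-5 + 102010000) = -37095 - 3/102009995 = -3784060764528/102009995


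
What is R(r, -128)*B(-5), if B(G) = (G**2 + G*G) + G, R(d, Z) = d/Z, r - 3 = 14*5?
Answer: -3285/128 ≈ -25.664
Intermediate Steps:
r = 73 (r = 3 + 14*5 = 3 + 70 = 73)
B(G) = G + 2*G**2 (B(G) = (G**2 + G**2) + G = 2*G**2 + G = G + 2*G**2)
R(r, -128)*B(-5) = (73/(-128))*(-5*(1 + 2*(-5))) = (73*(-1/128))*(-5*(1 - 10)) = -(-365)*(-9)/128 = -73/128*45 = -3285/128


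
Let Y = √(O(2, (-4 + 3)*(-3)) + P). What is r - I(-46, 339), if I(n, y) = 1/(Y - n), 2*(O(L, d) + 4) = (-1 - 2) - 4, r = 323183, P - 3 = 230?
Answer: 1221954831/3781 + √902/3781 ≈ 3.2318e+5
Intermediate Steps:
P = 233 (P = 3 + 230 = 233)
O(L, d) = -15/2 (O(L, d) = -4 + ((-1 - 2) - 4)/2 = -4 + (-3 - 4)/2 = -4 + (½)*(-7) = -4 - 7/2 = -15/2)
Y = √902/2 (Y = √(-15/2 + 233) = √(451/2) = √902/2 ≈ 15.017)
I(n, y) = 1/(√902/2 - n)
r - I(-46, 339) = 323183 - (-2)/(-√902 + 2*(-46)) = 323183 - (-2)/(-√902 - 92) = 323183 - (-2)/(-92 - √902) = 323183 + 2/(-92 - √902)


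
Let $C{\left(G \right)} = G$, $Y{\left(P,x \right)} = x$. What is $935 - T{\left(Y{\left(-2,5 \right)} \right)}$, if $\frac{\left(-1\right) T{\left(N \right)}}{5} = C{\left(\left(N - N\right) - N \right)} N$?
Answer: $810$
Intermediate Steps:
$T{\left(N \right)} = 5 N^{2}$ ($T{\left(N \right)} = - 5 \left(\left(N - N\right) - N\right) N = - 5 \left(0 - N\right) N = - 5 - N N = - 5 \left(- N^{2}\right) = 5 N^{2}$)
$935 - T{\left(Y{\left(-2,5 \right)} \right)} = 935 - 5 \cdot 5^{2} = 935 - 5 \cdot 25 = 935 - 125 = 810$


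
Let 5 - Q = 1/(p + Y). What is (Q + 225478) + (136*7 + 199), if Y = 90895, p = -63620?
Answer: 6181442349/27275 ≈ 2.2663e+5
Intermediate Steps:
Q = 136374/27275 (Q = 5 - 1/(-63620 + 90895) = 5 - 1/27275 = 136374/27275 ≈ 5.0000)
(Q + 225478) + (136*7 + 199) = (136374/27275 + 225478) + (136*7 + 199) = 6150048824/27275 + (952 + 199) = 6150048824/27275 + 1151 = 6181442349/27275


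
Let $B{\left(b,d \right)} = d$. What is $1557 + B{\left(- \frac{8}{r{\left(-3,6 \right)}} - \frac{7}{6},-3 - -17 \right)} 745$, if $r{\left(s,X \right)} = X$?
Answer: $11987$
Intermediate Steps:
$1557 + B{\left(- \frac{8}{r{\left(-3,6 \right)}} - \frac{7}{6},-3 - -17 \right)} 745 = 1557 + \left(-3 - -17\right) 745 = 1557 + \left(-3 + 17\right) 745 = 1557 + 14 \cdot 745 = 1557 + 10430 = 11987$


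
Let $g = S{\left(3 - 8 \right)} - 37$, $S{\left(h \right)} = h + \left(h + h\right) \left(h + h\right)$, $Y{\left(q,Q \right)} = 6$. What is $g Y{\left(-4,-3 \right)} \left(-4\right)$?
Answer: $-1392$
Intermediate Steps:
$S{\left(h \right)} = h + 4 h^{2}$ ($S{\left(h \right)} = h + 2 h 2 h = h + 4 h^{2}$)
$g = 58$ ($g = \left(3 - 8\right) \left(1 + 4 \left(3 - 8\right)\right) - 37 = - 5 \left(1 + 4 \left(-5\right)\right) - 37 = - 5 \left(1 - 20\right) - 37 = \left(-5\right) \left(-19\right) - 37 = 95 - 37 = 58$)
$g Y{\left(-4,-3 \right)} \left(-4\right) = 58 \cdot 6 \left(-4\right) = 58 \left(-24\right) = -1392$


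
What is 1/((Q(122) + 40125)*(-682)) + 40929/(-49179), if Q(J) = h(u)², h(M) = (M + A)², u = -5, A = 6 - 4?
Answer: -374097788749/449504125356 ≈ -0.83225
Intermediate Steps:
A = 2
h(M) = (2 + M)² (h(M) = (M + 2)² = (2 + M)²)
Q(J) = 81 (Q(J) = ((2 - 5)²)² = ((-3)²)² = 9² = 81)
1/((Q(122) + 40125)*(-682)) + 40929/(-49179) = 1/((81 + 40125)*(-682)) + 40929/(-49179) = -1/682/40206 + 40929*(-1/49179) = (1/40206)*(-1/682) - 13643/16393 = -1/27420492 - 13643/16393 = -374097788749/449504125356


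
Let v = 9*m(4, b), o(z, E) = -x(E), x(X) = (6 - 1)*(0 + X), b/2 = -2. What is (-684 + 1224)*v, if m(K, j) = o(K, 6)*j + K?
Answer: 602640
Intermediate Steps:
b = -4 (b = 2*(-2) = -4)
x(X) = 5*X
o(z, E) = -5*E
m(K, j) = K - 30*j (m(K, j) = (-5*6)*j + K = -30*j + K = K - 30*j)
v = 1116 (v = 9*(4 - 30*(-4)) = 9*(4 + 120) = 9*124 = 1116)
(-684 + 1224)*v = (-684 + 1224)*1116 = 540*1116 = 602640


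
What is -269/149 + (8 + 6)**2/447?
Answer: -611/447 ≈ -1.3669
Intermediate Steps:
-269/149 + (8 + 6)**2/447 = -269*1/149 + 14**2*(1/447) = -269/149 + 196*(1/447) = -269/149 + 196/447 = -611/447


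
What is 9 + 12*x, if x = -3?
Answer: -27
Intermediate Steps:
9 + 12*x = 9 + 12*(-3) = 9 - 36 = -27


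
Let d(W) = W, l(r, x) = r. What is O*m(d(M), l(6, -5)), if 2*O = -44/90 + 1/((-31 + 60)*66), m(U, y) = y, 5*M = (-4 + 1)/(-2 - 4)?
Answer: -14021/9570 ≈ -1.4651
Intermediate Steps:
M = ⅒ (M = ((-4 + 1)/(-2 - 4))/5 = (-3/(-6))/5 = (-3*(-⅙))/5 = (⅕)*(½) = ⅒ ≈ 0.10000)
O = -14021/57420 (O = (-44/90 + 1/((-31 + 60)*66))/2 = (-44*1/90 + (1/66)/29)/2 = (-22/45 + (1/29)*(1/66))/2 = (-22/45 + 1/1914)/2 = (½)*(-14021/28710) = -14021/57420 ≈ -0.24418)
O*m(d(M), l(6, -5)) = -14021/57420*6 = -14021/9570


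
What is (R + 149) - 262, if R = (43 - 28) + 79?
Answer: -19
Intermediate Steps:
R = 94 (R = 15 + 79 = 94)
(R + 149) - 262 = (94 + 149) - 262 = 243 - 262 = -19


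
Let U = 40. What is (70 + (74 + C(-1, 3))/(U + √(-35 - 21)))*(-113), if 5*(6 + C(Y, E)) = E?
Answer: 791*(-100*√14 + 2049*I)/(10*(√14 - 20*I)) ≈ -8097.2 + 35.03*I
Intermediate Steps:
C(Y, E) = -6 + E/5
(70 + (74 + C(-1, 3))/(U + √(-35 - 21)))*(-113) = (70 + (74 + (-6 + (⅕)*3))/(40 + √(-35 - 21)))*(-113) = (70 + (74 + (-6 + ⅗))/(40 + √(-56)))*(-113) = (70 + (74 - 27/5)/(40 + 2*I*√14))*(-113) = (70 + 343/(5*(40 + 2*I*√14)))*(-113) = -7910 - 38759/(5*(40 + 2*I*√14))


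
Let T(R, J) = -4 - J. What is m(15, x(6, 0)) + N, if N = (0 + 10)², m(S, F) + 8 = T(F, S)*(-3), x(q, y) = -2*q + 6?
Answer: 149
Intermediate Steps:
x(q, y) = 6 - 2*q
m(S, F) = 4 + 3*S (m(S, F) = -8 + (-4 - S)*(-3) = -8 + (12 + 3*S) = 4 + 3*S)
N = 100 (N = 10² = 100)
m(15, x(6, 0)) + N = (4 + 3*15) + 100 = (4 + 45) + 100 = 49 + 100 = 149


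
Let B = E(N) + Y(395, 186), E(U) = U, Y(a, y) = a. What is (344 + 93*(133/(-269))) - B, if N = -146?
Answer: 13186/269 ≈ 49.019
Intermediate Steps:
B = 249 (B = -146 + 395 = 249)
(344 + 93*(133/(-269))) - B = (344 + 93*(133/(-269))) - 1*249 = (344 + 93*(133*(-1/269))) - 249 = (344 + 93*(-133/269)) - 249 = (344 - 12369/269) - 249 = 80167/269 - 249 = 13186/269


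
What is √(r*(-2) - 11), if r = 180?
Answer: I*√371 ≈ 19.261*I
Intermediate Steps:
√(r*(-2) - 11) = √(180*(-2) - 11) = √(-360 - 11) = √(-371) = I*√371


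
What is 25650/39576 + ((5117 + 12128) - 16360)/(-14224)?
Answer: 13742535/23455376 ≈ 0.58590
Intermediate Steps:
25650/39576 + ((5117 + 12128) - 16360)/(-14224) = 25650*(1/39576) + (17245 - 16360)*(-1/14224) = 4275/6596 + 885*(-1/14224) = 4275/6596 - 885/14224 = 13742535/23455376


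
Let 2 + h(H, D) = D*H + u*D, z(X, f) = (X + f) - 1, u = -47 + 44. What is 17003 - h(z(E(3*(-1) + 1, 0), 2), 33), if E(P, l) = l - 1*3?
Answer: 17170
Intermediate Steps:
u = -3
E(P, l) = -3 + l (E(P, l) = l - 3 = -3 + l)
z(X, f) = -1 + X + f
h(H, D) = -2 - 3*D + D*H (h(H, D) = -2 + (D*H - 3*D) = -2 + (-3*D + D*H) = -2 - 3*D + D*H)
17003 - h(z(E(3*(-1) + 1, 0), 2), 33) = 17003 - (-2 - 3*33 + 33*(-1 + (-3 + 0) + 2)) = 17003 - (-2 - 99 + 33*(-1 - 3 + 2)) = 17003 - (-2 - 99 + 33*(-2)) = 17003 - (-2 - 99 - 66) = 17003 - 1*(-167) = 17003 + 167 = 17170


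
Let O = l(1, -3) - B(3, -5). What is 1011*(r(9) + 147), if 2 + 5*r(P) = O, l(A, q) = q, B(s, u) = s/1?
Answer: 734997/5 ≈ 1.4700e+5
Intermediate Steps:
B(s, u) = s (B(s, u) = s*1 = s)
O = -6 (O = -3 - 1*3 = -3 - 3 = -6)
r(P) = -8/5 (r(P) = -⅖ + (⅕)*(-6) = -⅖ - 6/5 = -8/5)
1011*(r(9) + 147) = 1011*(-8/5 + 147) = 1011*(727/5) = 734997/5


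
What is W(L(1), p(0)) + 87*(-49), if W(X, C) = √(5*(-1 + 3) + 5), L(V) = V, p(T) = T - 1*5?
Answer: -4263 + √15 ≈ -4259.1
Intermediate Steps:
p(T) = -5 + T (p(T) = T - 5 = -5 + T)
W(X, C) = √15 (W(X, C) = √(5*2 + 5) = √(10 + 5) = √15)
W(L(1), p(0)) + 87*(-49) = √15 + 87*(-49) = √15 - 4263 = -4263 + √15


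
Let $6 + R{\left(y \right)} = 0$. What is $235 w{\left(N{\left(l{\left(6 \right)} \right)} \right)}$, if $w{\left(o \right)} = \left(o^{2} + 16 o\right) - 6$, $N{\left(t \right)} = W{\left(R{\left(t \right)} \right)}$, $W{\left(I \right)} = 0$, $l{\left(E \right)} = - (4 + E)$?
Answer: $-1410$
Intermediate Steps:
$l{\left(E \right)} = -4 - E$
$R{\left(y \right)} = -6$ ($R{\left(y \right)} = -6 + 0 = -6$)
$N{\left(t \right)} = 0$
$w{\left(o \right)} = -6 + o^{2} + 16 o$
$235 w{\left(N{\left(l{\left(6 \right)} \right)} \right)} = 235 \left(-6 + 0^{2} + 16 \cdot 0\right) = 235 \left(-6 + 0 + 0\right) = 235 \left(-6\right) = -1410$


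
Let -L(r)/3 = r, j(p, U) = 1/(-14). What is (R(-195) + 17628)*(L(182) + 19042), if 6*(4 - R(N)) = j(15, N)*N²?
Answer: 2341459504/7 ≈ 3.3449e+8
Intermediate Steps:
j(p, U) = -1/14
L(r) = -3*r
R(N) = 4 + N²/84 (R(N) = 4 - (-1)*N²/84 = 4 + N²/84)
(R(-195) + 17628)*(L(182) + 19042) = ((4 + (1/84)*(-195)²) + 17628)*(-3*182 + 19042) = ((4 + (1/84)*38025) + 17628)*(-546 + 19042) = ((4 + 12675/28) + 17628)*18496 = (12787/28 + 17628)*18496 = (506371/28)*18496 = 2341459504/7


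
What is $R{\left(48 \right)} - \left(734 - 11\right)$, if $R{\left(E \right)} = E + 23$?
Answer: $-652$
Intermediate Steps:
$R{\left(E \right)} = 23 + E$
$R{\left(48 \right)} - \left(734 - 11\right) = \left(23 + 48\right) - \left(734 - 11\right) = 71 - \left(734 - 11\right) = 71 - 723 = -652$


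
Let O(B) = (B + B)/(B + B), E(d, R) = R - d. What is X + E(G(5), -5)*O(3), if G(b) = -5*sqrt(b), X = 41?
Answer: 36 + 5*sqrt(5) ≈ 47.180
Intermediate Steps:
O(B) = 1 (O(B) = (2*B)/((2*B)) = (2*B)*(1/(2*B)) = 1)
X + E(G(5), -5)*O(3) = 41 + (-5 - (-5)*sqrt(5))*1 = 41 + (-5 + 5*sqrt(5))*1 = 41 + (-5 + 5*sqrt(5)) = 36 + 5*sqrt(5)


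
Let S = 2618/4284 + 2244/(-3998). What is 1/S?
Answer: 35982/1793 ≈ 20.068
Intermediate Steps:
S = 1793/35982 (S = 2618*(1/4284) + 2244*(-1/3998) = 11/18 - 1122/1999 = 1793/35982 ≈ 0.049830)
1/S = 1/(1793/35982) = 35982/1793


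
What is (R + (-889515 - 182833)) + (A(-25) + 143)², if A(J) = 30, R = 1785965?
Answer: 743546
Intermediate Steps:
(R + (-889515 - 182833)) + (A(-25) + 143)² = (1785965 + (-889515 - 182833)) + (30 + 143)² = (1785965 - 1072348) + 173² = 713617 + 29929 = 743546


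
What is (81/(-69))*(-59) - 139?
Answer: -1604/23 ≈ -69.739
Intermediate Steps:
(81/(-69))*(-59) - 139 = (81*(-1/69))*(-59) - 139 = -27/23*(-59) - 139 = 1593/23 - 139 = -1604/23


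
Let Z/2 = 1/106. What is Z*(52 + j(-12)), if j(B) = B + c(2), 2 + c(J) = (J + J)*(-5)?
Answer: 18/53 ≈ 0.33962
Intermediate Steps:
c(J) = -2 - 10*J (c(J) = -2 + (J + J)*(-5) = -2 + (2*J)*(-5) = -2 - 10*J)
Z = 1/53 (Z = 2/106 = 2*(1/106) = 1/53 ≈ 0.018868)
j(B) = -22 + B (j(B) = B + (-2 - 10*2) = B + (-2 - 20) = B - 22 = -22 + B)
Z*(52 + j(-12)) = (52 + (-22 - 12))/53 = (52 - 34)/53 = (1/53)*18 = 18/53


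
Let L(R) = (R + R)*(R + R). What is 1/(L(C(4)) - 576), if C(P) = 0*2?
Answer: -1/576 ≈ -0.0017361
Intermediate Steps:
C(P) = 0
L(R) = 4*R² (L(R) = (2*R)*(2*R) = 4*R²)
1/(L(C(4)) - 576) = 1/(4*0² - 576) = 1/(4*0 - 576) = 1/(0 - 576) = 1/(-576) = -1/576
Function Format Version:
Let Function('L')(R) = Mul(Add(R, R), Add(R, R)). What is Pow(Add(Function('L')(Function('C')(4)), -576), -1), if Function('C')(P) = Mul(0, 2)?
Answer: Rational(-1, 576) ≈ -0.0017361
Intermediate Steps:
Function('C')(P) = 0
Function('L')(R) = Mul(4, Pow(R, 2)) (Function('L')(R) = Mul(Mul(2, R), Mul(2, R)) = Mul(4, Pow(R, 2)))
Pow(Add(Function('L')(Function('C')(4)), -576), -1) = Pow(Add(Mul(4, Pow(0, 2)), -576), -1) = Pow(Add(Mul(4, 0), -576), -1) = Pow(Add(0, -576), -1) = Pow(-576, -1) = Rational(-1, 576)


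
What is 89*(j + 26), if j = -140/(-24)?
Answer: 16999/6 ≈ 2833.2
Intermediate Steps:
j = 35/6 (j = -140*(-1/24) = 35/6 ≈ 5.8333)
89*(j + 26) = 89*(35/6 + 26) = 89*(191/6) = 16999/6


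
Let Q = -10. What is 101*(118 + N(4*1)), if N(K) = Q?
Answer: 10908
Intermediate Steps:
N(K) = -10
101*(118 + N(4*1)) = 101*(118 - 10) = 101*108 = 10908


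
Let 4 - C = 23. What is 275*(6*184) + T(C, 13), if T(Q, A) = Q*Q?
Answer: 303961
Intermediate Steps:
C = -19 (C = 4 - 1*23 = 4 - 23 = -19)
T(Q, A) = Q²
275*(6*184) + T(C, 13) = 275*(6*184) + (-19)² = 275*1104 + 361 = 303600 + 361 = 303961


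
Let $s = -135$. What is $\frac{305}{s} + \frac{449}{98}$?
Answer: $\frac{6145}{2646} \approx 2.3224$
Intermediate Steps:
$\frac{305}{s} + \frac{449}{98} = \frac{305}{-135} + \frac{449}{98} = 305 \left(- \frac{1}{135}\right) + 449 \cdot \frac{1}{98} = - \frac{61}{27} + \frac{449}{98} = \frac{6145}{2646}$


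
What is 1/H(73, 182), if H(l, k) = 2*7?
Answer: 1/14 ≈ 0.071429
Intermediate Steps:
H(l, k) = 14
1/H(73, 182) = 1/14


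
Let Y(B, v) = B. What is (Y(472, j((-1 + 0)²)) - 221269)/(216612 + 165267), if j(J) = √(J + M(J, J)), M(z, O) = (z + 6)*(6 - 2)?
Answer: -24533/42431 ≈ -0.57819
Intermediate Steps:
M(z, O) = 24 + 4*z (M(z, O) = (6 + z)*4 = 24 + 4*z)
j(J) = √(24 + 5*J) (j(J) = √(J + (24 + 4*J)) = √(24 + 5*J))
(Y(472, j((-1 + 0)²)) - 221269)/(216612 + 165267) = (472 - 221269)/(216612 + 165267) = -220797/381879 = -220797*1/381879 = -24533/42431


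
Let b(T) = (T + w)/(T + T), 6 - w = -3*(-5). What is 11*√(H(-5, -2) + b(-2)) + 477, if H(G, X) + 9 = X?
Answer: 477 + 11*I*√33/2 ≈ 477.0 + 31.595*I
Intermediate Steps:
w = -9 (w = 6 - (-3)*(-5) = 6 - 1*15 = 6 - 15 = -9)
b(T) = (-9 + T)/(2*T) (b(T) = (T - 9)/(T + T) = (-9 + T)/((2*T)) = (-9 + T)*(1/(2*T)) = (-9 + T)/(2*T))
H(G, X) = -9 + X
11*√(H(-5, -2) + b(-2)) + 477 = 11*√((-9 - 2) + (½)*(-9 - 2)/(-2)) + 477 = 11*√(-11 + (½)*(-½)*(-11)) + 477 = 11*√(-11 + 11/4) + 477 = 11*√(-33/4) + 477 = 11*(I*√33/2) + 477 = 11*I*√33/2 + 477 = 477 + 11*I*√33/2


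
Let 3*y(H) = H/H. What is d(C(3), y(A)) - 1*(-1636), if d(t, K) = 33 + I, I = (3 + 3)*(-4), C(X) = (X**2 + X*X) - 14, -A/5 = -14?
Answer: 1645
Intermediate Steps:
A = 70 (A = -5*(-14) = 70)
C(X) = -14 + 2*X**2 (C(X) = (X**2 + X**2) - 14 = 2*X**2 - 14 = -14 + 2*X**2)
y(H) = 1/3 (y(H) = (H/H)/3 = (1/3)*1 = 1/3)
I = -24 (I = 6*(-4) = -24)
d(t, K) = 9 (d(t, K) = 33 - 24 = 9)
d(C(3), y(A)) - 1*(-1636) = 9 - 1*(-1636) = 9 + 1636 = 1645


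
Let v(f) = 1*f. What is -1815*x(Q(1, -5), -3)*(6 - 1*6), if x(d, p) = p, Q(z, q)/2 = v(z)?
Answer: 0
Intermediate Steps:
v(f) = f
Q(z, q) = 2*z
-1815*x(Q(1, -5), -3)*(6 - 1*6) = -(-5445)*(6 - 1*6) = -(-5445)*(6 - 6) = -(-5445)*0 = -1815*0 = 0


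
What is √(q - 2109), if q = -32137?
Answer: I*√34246 ≈ 185.06*I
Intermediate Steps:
√(q - 2109) = √(-32137 - 2109) = √(-34246) = I*√34246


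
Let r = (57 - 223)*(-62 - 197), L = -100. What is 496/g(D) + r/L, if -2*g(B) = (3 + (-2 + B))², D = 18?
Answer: -7810017/18050 ≈ -432.69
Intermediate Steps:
g(B) = -(1 + B)²/2 (g(B) = -(3 + (-2 + B))²/2 = -(1 + B)²/2)
r = 42994 (r = -166*(-259) = 42994)
496/g(D) + r/L = 496/((-(1 + 18)²/2)) + 42994/(-100) = 496/((-½*19²)) + 42994*(-1/100) = 496/((-½*361)) - 21497/50 = 496/(-361/2) - 21497/50 = 496*(-2/361) - 21497/50 = -992/361 - 21497/50 = -7810017/18050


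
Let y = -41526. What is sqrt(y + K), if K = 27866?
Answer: 2*I*sqrt(3415) ≈ 116.88*I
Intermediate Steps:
sqrt(y + K) = sqrt(-41526 + 27866) = sqrt(-13660) = 2*I*sqrt(3415)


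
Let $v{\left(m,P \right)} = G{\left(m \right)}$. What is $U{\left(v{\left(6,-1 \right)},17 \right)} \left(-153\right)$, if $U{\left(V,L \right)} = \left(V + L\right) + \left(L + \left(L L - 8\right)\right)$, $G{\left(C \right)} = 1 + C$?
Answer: $-49266$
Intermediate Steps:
$v{\left(m,P \right)} = 1 + m$
$U{\left(V,L \right)} = -8 + V + L^{2} + 2 L$ ($U{\left(V,L \right)} = \left(L + V\right) + \left(L + \left(L^{2} - 8\right)\right) = \left(L + V\right) + \left(L + \left(-8 + L^{2}\right)\right) = \left(L + V\right) + \left(-8 + L + L^{2}\right) = -8 + V + L^{2} + 2 L$)
$U{\left(v{\left(6,-1 \right)},17 \right)} \left(-153\right) = \left(-8 + \left(1 + 6\right) + 17^{2} + 2 \cdot 17\right) \left(-153\right) = \left(-8 + 7 + 289 + 34\right) \left(-153\right) = 322 \left(-153\right) = -49266$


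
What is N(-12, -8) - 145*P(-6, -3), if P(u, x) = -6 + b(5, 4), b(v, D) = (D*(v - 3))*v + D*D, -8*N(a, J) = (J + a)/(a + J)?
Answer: -58001/8 ≈ -7250.1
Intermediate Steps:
N(a, J) = -⅛ (N(a, J) = -(J + a)/(8*(a + J)) = -(J + a)/(8*(J + a)) = -⅛*1 = -⅛)
b(v, D) = D² + D*v*(-3 + v) (b(v, D) = (D*(-3 + v))*v + D² = D*v*(-3 + v) + D² = D² + D*v*(-3 + v))
P(u, x) = 50 (P(u, x) = -6 + 4*(4 + 5² - 3*5) = -6 + 4*(4 + 25 - 15) = -6 + 4*14 = -6 + 56 = 50)
N(-12, -8) - 145*P(-6, -3) = -⅛ - 145*50 = -⅛ - 7250 = -58001/8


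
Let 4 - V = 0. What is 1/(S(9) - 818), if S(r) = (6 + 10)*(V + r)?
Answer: -1/610 ≈ -0.0016393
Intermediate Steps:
V = 4 (V = 4 - 1*0 = 4 + 0 = 4)
S(r) = 64 + 16*r (S(r) = (6 + 10)*(4 + r) = 16*(4 + r) = 64 + 16*r)
1/(S(9) - 818) = 1/((64 + 16*9) - 818) = 1/((64 + 144) - 818) = 1/(208 - 818) = 1/(-610) = -1/610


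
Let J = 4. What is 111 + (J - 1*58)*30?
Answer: -1509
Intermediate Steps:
111 + (J - 1*58)*30 = 111 + (4 - 1*58)*30 = 111 + (4 - 58)*30 = 111 - 54*30 = 111 - 1620 = -1509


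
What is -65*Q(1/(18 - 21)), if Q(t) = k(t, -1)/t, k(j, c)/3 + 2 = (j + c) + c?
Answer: -2535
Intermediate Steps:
k(j, c) = -6 + 3*j + 6*c (k(j, c) = -6 + 3*((j + c) + c) = -6 + 3*((c + j) + c) = -6 + 3*(j + 2*c) = -6 + (3*j + 6*c) = -6 + 3*j + 6*c)
Q(t) = (-12 + 3*t)/t (Q(t) = (-6 + 3*t + 6*(-1))/t = (-6 + 3*t - 6)/t = (-12 + 3*t)/t)
-65*Q(1/(18 - 21)) = -65*(3 - 12/(1/(18 - 21))) = -65*(3 - 12/(1/(-3))) = -65*(3 - 12/(-⅓)) = -65*(3 - 12*(-3)) = -65*(3 + 36) = -65*39 = -2535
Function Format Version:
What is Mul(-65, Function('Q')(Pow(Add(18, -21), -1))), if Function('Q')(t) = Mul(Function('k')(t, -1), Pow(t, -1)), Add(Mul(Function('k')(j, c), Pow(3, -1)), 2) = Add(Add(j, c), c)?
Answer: -2535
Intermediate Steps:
Function('k')(j, c) = Add(-6, Mul(3, j), Mul(6, c)) (Function('k')(j, c) = Add(-6, Mul(3, Add(Add(j, c), c))) = Add(-6, Mul(3, Add(Add(c, j), c))) = Add(-6, Mul(3, Add(j, Mul(2, c)))) = Add(-6, Add(Mul(3, j), Mul(6, c))) = Add(-6, Mul(3, j), Mul(6, c)))
Function('Q')(t) = Mul(Pow(t, -1), Add(-12, Mul(3, t))) (Function('Q')(t) = Mul(Add(-6, Mul(3, t), Mul(6, -1)), Pow(t, -1)) = Mul(Add(-6, Mul(3, t), -6), Pow(t, -1)) = Mul(Add(-12, Mul(3, t)), Pow(t, -1)) = Mul(Pow(t, -1), Add(-12, Mul(3, t))))
Mul(-65, Function('Q')(Pow(Add(18, -21), -1))) = Mul(-65, Add(3, Mul(-12, Pow(Pow(Add(18, -21), -1), -1)))) = Mul(-65, Add(3, Mul(-12, Pow(Pow(-3, -1), -1)))) = Mul(-65, Add(3, Mul(-12, Pow(Rational(-1, 3), -1)))) = Mul(-65, Add(3, Mul(-12, -3))) = Mul(-65, Add(3, 36)) = Mul(-65, 39) = -2535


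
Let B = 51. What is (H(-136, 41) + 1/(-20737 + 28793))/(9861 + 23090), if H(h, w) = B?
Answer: 410857/265453256 ≈ 0.0015478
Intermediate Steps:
H(h, w) = 51
(H(-136, 41) + 1/(-20737 + 28793))/(9861 + 23090) = (51 + 1/(-20737 + 28793))/(9861 + 23090) = (51 + 1/8056)/32951 = (51 + 1/8056)*(1/32951) = (410857/8056)*(1/32951) = 410857/265453256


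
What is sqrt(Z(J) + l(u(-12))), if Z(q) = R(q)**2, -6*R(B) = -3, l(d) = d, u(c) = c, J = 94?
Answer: I*sqrt(47)/2 ≈ 3.4278*I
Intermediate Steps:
R(B) = 1/2 (R(B) = -1/6*(-3) = 1/2)
Z(q) = 1/4 (Z(q) = (1/2)**2 = 1/4)
sqrt(Z(J) + l(u(-12))) = sqrt(1/4 - 12) = sqrt(-47/4) = I*sqrt(47)/2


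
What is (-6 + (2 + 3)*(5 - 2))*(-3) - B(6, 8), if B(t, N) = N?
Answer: -35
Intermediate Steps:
(-6 + (2 + 3)*(5 - 2))*(-3) - B(6, 8) = (-6 + (2 + 3)*(5 - 2))*(-3) - 1*8 = (-6 + 5*3)*(-3) - 8 = (-6 + 15)*(-3) - 8 = 9*(-3) - 8 = -27 - 8 = -35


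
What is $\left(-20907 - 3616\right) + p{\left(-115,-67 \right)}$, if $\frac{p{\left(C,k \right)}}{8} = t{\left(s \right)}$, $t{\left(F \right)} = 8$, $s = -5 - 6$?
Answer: $-24459$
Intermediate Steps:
$s = -11$
$p{\left(C,k \right)} = 64$ ($p{\left(C,k \right)} = 8 \cdot 8 = 64$)
$\left(-20907 - 3616\right) + p{\left(-115,-67 \right)} = \left(-20907 - 3616\right) + 64 = -24523 + 64 = -24459$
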